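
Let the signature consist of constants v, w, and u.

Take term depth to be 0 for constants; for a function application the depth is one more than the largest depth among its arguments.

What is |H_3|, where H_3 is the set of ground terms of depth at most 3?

With no function symbols every ground term is a constant, so there are exactly 3 ground terms at every depth bound.
N_0 = 3
N_1 = 3
N_2 = 3
N_3 = 3
Explicitly: v, w, u.

3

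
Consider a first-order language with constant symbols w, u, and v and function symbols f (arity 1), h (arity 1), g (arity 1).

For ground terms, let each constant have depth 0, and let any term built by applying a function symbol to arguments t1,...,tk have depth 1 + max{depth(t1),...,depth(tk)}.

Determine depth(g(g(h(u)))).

3

depth(h(u)) = 1 + depth(u) = 1 + 0 = 1
depth(g(h(u))) = 1 + depth(h(u)) = 1 + 1 = 2
depth(g(g(h(u)))) = 1 + depth(g(h(u))) = 1 + 2 = 3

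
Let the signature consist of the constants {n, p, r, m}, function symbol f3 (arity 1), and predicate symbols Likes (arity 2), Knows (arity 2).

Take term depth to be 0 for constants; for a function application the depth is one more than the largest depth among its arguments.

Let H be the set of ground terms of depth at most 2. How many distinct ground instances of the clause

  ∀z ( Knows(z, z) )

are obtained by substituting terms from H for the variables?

Ground terms of depth ≤ 2:
  If N_k denotes the number of depth-≤k ground terms, the 4 constants give N_0 = 4, and each function symbol of arity r contributes N_{k-1}^r new terms at level k: N_k = 4 + N_{k-1}.
  N_0 = 4
  N_1 = 4 + 4 = 8
  N_2 = 4 + 8 = 12
So there are 12 ground terms available for substitution.
The body mentions the single quantified variable z; since ground terms form a free algebra, no two substitutions collapse to the same formula.
Number of ground instances = 12.

12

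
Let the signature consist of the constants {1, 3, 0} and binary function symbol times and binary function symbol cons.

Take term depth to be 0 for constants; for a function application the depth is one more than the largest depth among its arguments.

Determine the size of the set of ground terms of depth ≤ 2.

885

Count level by level. With function symbols times/2, cons/2, the terms of depth ≤ k are the 3 constants together with each function applied to depth-≤(k−1) tuples, so N_k = 3 + N_{k-1}^2 + N_{k-1}^2.
N_0 = 3
N_1 = 3 + 3^2 + 3^2 = 21
N_2 = 3 + 21^2 + 21^2 = 885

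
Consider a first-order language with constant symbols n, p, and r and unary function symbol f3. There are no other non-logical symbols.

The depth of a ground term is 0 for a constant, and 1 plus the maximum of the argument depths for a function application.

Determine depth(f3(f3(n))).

2

depth(f3(n)) = 1 + depth(n) = 1 + 0 = 1
depth(f3(f3(n))) = 1 + depth(f3(n)) = 1 + 1 = 2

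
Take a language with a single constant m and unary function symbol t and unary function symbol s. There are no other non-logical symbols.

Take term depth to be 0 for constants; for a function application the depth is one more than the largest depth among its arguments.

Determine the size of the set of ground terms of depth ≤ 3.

15

If N_k denotes the number of depth-≤k ground terms, the 1 constant gives N_0 = 1, and each function symbol of arity r contributes N_{k-1}^r new terms at level k: N_k = 1 + N_{k-1} + N_{k-1}.
N_0 = 1
N_1 = 1 + 1 + 1 = 3
N_2 = 1 + 3 + 3 = 7
N_3 = 1 + 7 + 7 = 15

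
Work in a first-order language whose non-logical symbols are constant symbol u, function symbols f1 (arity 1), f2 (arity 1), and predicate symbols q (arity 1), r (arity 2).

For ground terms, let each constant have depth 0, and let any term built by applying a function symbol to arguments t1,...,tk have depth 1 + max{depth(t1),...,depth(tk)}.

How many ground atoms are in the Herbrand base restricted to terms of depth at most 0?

2

First count ground terms of depth ≤ 0.
Count level by level. With function symbols f1/1, f2/1, the terms of depth ≤ k are the 1 constant together with each function applied to depth-≤(k−1) tuples, so N_k = 1 + N_{k-1} + N_{k-1}.
N_0 = 1
Explicitly: u.
So |H| = 1.
Each predicate of arity r yields |H|^r ground atoms (one per choice of an r-tuple from H):
  q: 1;  r: 1^2 = 1
Total ground atoms: 1 + 1 = 2.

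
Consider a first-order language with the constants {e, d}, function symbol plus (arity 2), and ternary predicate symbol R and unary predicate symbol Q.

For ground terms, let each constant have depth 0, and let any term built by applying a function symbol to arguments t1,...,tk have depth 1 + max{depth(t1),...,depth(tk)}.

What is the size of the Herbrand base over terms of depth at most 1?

222

First count ground terms of depth ≤ 1.
Write N_k for the number of ground terms of depth ≤ k. A term of depth ≤ k is either a constant or a function symbol applied to arguments of depth ≤ k−1, so N_k = 2 + N_{k-1}^2.
N_0 = 2
N_1 = 2 + 2^2 = 6
Explicitly: e, d, plus(e, e), plus(e, d), plus(d, e), plus(d, d).
So |H| = 6.
For each predicate symbol, the number of ground atoms is |H| raised to its arity; summing:
  R: 6^3 = 216;  Q: 6
Total ground atoms: 216 + 6 = 222.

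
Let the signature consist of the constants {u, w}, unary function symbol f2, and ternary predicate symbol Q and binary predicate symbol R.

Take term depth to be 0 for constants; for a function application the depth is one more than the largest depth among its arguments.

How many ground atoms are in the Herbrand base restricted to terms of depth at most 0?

First count ground terms of depth ≤ 0.
Count level by level. With function symbols f2/1, the terms of depth ≤ k are the 2 constants together with each function applied to depth-≤(k−1) tuples, so N_k = 2 + N_{k-1}.
N_0 = 2
Explicitly: u, w.
So |H| = 2.
A ground atom is a predicate applied to a tuple of terms from H, so the count is the sum over predicates of |H|^arity:
  Q: 2^3 = 8;  R: 2^2 = 4
Total ground atoms: 8 + 4 = 12.

12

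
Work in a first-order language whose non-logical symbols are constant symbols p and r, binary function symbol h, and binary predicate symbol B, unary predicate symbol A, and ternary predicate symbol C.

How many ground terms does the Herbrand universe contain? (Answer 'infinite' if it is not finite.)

infinite

The signature has at least one function symbol (h, arity 2) and at least one constant (p).
Iterating h gives infinitely many distinct ground terms: p, h(p, p), h(h(p, p), h(p, p)), ...
So the Herbrand universe is infinite.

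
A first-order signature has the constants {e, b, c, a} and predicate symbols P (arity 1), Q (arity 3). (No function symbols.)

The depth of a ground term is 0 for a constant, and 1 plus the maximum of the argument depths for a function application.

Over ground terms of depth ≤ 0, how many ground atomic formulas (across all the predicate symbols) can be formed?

68

First count ground terms of depth ≤ 0.
With no function symbols every ground term is a constant, so there are exactly 4 ground terms at every depth bound.
N_0 = 4
So |H| = 4.
For each predicate symbol, the number of ground atoms is |H| raised to its arity; summing:
  P: 4;  Q: 4^3 = 64
Total ground atoms: 4 + 64 = 68.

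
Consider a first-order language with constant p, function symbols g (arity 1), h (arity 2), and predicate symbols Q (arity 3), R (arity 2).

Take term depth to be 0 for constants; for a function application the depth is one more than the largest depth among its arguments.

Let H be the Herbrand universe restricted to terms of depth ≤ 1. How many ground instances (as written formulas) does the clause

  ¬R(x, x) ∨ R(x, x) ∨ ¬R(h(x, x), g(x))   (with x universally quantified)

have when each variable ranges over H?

Ground terms of depth ≤ 1:
  If N_k denotes the number of depth-≤k ground terms, the 1 constant gives N_0 = 1, and each function symbol of arity r contributes N_{k-1}^r new terms at level k: N_k = 1 + N_{k-1} + N_{k-1}^2.
  N_0 = 1
  N_1 = 1 + 1 + 1^2 = 3
So there are 3 ground terms available for substitution.
The clause has 1 distinct variable (x), which appears in the body. In the free term algebra distinct substitutions yield syntactically distinct ground instances.
Number of ground instances = 3.

3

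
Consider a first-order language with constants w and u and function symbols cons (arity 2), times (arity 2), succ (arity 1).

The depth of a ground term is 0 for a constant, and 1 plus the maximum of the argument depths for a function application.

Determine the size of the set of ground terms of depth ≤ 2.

If N_k denotes the number of depth-≤k ground terms, the 2 constants give N_0 = 2, and each function symbol of arity r contributes N_{k-1}^r new terms at level k: N_k = 2 + N_{k-1}^2 + N_{k-1}^2 + N_{k-1}.
N_0 = 2
N_1 = 2 + 2^2 + 2^2 + 2 = 12
N_2 = 2 + 12^2 + 12^2 + 12 = 302

302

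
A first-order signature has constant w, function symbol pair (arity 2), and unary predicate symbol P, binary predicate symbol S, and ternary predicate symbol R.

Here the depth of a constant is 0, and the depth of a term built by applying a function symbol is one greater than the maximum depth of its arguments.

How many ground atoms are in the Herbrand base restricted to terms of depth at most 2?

155

First count ground terms of depth ≤ 2.
If N_k denotes the number of depth-≤k ground terms, the 1 constant gives N_0 = 1, and each function symbol of arity r contributes N_{k-1}^r new terms at level k: N_k = 1 + N_{k-1}^2.
N_0 = 1
N_1 = 1 + 1^2 = 2
N_2 = 1 + 2^2 = 5
So |H| = 5.
Each predicate of arity r yields |H|^r ground atoms (one per choice of an r-tuple from H):
  P: 5;  S: 5^2 = 25;  R: 5^3 = 125
Total ground atoms: 5 + 25 + 125 = 155.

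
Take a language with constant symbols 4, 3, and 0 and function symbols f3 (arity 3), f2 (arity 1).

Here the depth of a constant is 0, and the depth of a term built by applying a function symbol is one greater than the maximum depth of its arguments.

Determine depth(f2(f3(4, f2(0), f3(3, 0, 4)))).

3

depth(f2(0)) = 1 + depth(0) = 1 + 0 = 1
depth(f3(3, 0, 4)) = 1 + max(0, 0, 0) = 1
depth(f3(4, f2(0), f3(3, 0, 4))) = 1 + max(0, 1, 1) = 2
depth(f2(f3(4, f2(0), f3(3, 0, 4)))) = 1 + depth(f3(4, f2(0), f3(3, 0, 4))) = 1 + 2 = 3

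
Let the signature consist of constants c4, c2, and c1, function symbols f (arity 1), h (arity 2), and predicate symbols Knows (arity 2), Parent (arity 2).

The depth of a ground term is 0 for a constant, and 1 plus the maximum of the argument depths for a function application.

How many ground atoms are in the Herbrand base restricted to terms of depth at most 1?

450

First count ground terms of depth ≤ 1.
Let N_k = |{terms of depth ≤ k}|. Then N_0 = 3 and N_k = 3 + N_{k-1} + N_{k-1}^2 for k ≥ 1 (one summand per function symbol, arity giving the exponent).
N_0 = 3
N_1 = 3 + 3 + 3^2 = 15
So |H| = 15.
A ground atom is a predicate applied to a tuple of terms from H, so the count is the sum over predicates of |H|^arity:
  Knows: 15^2 = 225;  Parent: 15^2 = 225
Total ground atoms: 225 + 225 = 450.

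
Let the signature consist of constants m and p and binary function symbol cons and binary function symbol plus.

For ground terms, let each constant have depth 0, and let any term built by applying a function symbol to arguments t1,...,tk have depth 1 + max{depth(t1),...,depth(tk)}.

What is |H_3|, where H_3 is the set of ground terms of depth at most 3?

81610

Let N_k count ground terms of depth at most k. Each non-constant term of depth ≤ k is some function symbol applied to depth-≤(k−1) arguments, giving N_k = 2 + N_{k-1}^2 + N_{k-1}^2.
N_0 = 2
N_1 = 2 + 2^2 + 2^2 = 10
N_2 = 2 + 10^2 + 10^2 = 202
N_3 = 2 + 202^2 + 202^2 = 81610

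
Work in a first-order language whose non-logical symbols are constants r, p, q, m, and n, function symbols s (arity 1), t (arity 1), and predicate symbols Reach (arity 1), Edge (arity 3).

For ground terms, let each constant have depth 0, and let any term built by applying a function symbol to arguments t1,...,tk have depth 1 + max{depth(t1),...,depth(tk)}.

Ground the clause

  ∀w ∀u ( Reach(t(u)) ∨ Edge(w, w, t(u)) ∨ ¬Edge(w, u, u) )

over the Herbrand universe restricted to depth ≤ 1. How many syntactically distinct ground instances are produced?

225

Ground terms of depth ≤ 1:
  Count level by level. With function symbols s/1, t/1, the terms of depth ≤ k are the 5 constants together with each function applied to depth-≤(k−1) tuples, so N_k = 5 + N_{k-1} + N_{k-1}.
  N_0 = 5
  N_1 = 5 + 5 + 5 = 15
So there are 15 ground terms available for substitution.
The clause has 2 distinct variables (w, u), each appearing in the body. In the free term algebra distinct substitutions yield syntactically distinct ground instances.
Number of ground instances = 15^2 = 225.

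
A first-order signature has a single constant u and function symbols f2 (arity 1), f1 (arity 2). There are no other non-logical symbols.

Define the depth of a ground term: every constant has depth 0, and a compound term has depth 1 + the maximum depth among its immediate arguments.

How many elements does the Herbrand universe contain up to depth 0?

Count level by level. With function symbols f2/1, f1/2, the terms of depth ≤ k are the 1 constant together with each function applied to depth-≤(k−1) tuples, so N_k = 1 + N_{k-1} + N_{k-1}^2.
N_0 = 1
Explicitly: u.

1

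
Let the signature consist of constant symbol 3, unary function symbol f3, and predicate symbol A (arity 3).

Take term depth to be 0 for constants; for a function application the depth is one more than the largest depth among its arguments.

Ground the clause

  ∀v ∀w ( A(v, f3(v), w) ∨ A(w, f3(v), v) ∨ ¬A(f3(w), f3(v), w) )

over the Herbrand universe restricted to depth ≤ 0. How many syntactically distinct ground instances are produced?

1

Ground terms of depth ≤ 0:
  Let N_k count ground terms of depth at most k. Each non-constant term of depth ≤ k is some function symbol applied to depth-≤(k−1) arguments, giving N_k = 1 + N_{k-1}.
  N_0 = 1
  Explicitly: 3.
So there is exactly 1 ground term available for substitution.
Each of v, w ranges independently over the available ground terms, and distinct assignments produce distinct instances.
Number of ground instances = 1^2 = 1.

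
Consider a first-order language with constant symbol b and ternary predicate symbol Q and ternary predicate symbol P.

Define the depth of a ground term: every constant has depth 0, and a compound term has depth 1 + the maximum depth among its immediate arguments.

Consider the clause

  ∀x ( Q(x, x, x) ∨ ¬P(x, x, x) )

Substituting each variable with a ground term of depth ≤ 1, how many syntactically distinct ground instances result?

1

Ground terms of depth ≤ 1:
  With no function symbols every ground term is a constant, so there is exactly 1 ground term at every depth bound.
  N_0 = 1
  N_1 = 1
So there is exactly 1 ground term available for substitution.
The clause has 1 distinct variable (x), which appears in the body. In the free term algebra distinct substitutions yield syntactically distinct ground instances.
Number of ground instances = 1.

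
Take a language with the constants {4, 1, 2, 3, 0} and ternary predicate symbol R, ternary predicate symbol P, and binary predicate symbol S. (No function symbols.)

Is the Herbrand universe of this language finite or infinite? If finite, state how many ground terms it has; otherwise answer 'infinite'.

There are no function symbols, so every ground term is one of the 5 constants.
The Herbrand universe is {4, 1, 2, 3, 0}, which is finite with 5 elements.

5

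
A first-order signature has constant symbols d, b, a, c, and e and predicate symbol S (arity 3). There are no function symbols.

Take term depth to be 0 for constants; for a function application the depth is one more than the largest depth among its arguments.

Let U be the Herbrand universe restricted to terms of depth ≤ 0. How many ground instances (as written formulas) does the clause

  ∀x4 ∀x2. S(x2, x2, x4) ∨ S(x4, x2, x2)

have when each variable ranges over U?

Ground terms of depth ≤ 0:
  With no function symbols every ground term is a constant, so there are exactly 5 ground terms at every depth bound.
  N_0 = 5
So there are 5 ground terms available for substitution.
Each of x4, x2 ranges independently over the available ground terms, and distinct assignments produce distinct instances.
Number of ground instances = 5^2 = 25.

25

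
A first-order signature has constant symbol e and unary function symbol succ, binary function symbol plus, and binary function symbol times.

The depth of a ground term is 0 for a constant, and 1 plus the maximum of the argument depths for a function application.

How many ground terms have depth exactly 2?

33

Let N_k count ground terms of depth at most k. Each non-constant term of depth ≤ k is some function symbol applied to depth-≤(k−1) arguments, giving N_k = 1 + N_{k-1} + N_{k-1}^2 + N_{k-1}^2.
N_0 = 1
N_1 = 1 + 1 + 1^2 + 1^2 = 4
N_2 = 1 + 4 + 4^2 + 4^2 = 37
Terms of depth exactly 2: N_2 − N_1 = 37 − 4 = 33.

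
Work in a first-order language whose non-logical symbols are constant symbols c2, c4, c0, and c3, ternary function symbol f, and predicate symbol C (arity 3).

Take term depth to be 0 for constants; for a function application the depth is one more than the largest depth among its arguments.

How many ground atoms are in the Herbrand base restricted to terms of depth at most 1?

First count ground terms of depth ≤ 1.
Count level by level. With function symbols f/3, the terms of depth ≤ k are the 4 constants together with each function applied to depth-≤(k−1) tuples, so N_k = 4 + N_{k-1}^3.
N_0 = 4
N_1 = 4 + 4^3 = 68
So |H| = 68.
Each predicate of arity r yields |H|^r ground atoms (one per choice of an r-tuple from H):
  C: 68^3 = 314432
Total ground atoms: 314432.

314432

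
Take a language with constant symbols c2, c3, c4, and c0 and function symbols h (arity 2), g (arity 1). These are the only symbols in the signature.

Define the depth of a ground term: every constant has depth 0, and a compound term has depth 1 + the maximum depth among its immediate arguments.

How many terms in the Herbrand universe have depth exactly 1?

20

If N_k denotes the number of depth-≤k ground terms, the 4 constants give N_0 = 4, and each function symbol of arity r contributes N_{k-1}^r new terms at level k: N_k = 4 + N_{k-1}^2 + N_{k-1}.
N_0 = 4
N_1 = 4 + 4^2 + 4 = 24
Terms of depth exactly 1: N_1 − N_0 = 24 − 4 = 20.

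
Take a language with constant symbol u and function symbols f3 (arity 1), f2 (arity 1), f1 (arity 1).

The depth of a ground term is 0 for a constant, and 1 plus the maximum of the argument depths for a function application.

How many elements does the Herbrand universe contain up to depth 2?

13

Count level by level. With function symbols f3/1, f2/1, f1/1, the terms of depth ≤ k are the 1 constant together with each function applied to depth-≤(k−1) tuples, so N_k = 1 + N_{k-1} + N_{k-1} + N_{k-1}.
N_0 = 1
N_1 = 1 + 1 + 1 + 1 = 4
N_2 = 1 + 4 + 4 + 4 = 13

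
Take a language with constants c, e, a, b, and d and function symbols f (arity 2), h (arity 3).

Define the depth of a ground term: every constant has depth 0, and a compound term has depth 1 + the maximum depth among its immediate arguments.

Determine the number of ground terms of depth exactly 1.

Let N_k count ground terms of depth at most k. Each non-constant term of depth ≤ k is some function symbol applied to depth-≤(k−1) arguments, giving N_k = 5 + N_{k-1}^2 + N_{k-1}^3.
N_0 = 5
N_1 = 5 + 5^2 + 5^3 = 155
Terms of depth exactly 1: N_1 − N_0 = 155 − 5 = 150.

150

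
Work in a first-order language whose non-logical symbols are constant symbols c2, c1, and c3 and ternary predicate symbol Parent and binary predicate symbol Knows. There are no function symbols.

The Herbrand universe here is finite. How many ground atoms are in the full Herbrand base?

36

With no function symbols, the Herbrand universe is just the 3 constants.
Ground atoms per predicate: Parent: 3^3 = 27, Knows: 3^2 = 9.
Herbrand base size = 27 + 9 = 36.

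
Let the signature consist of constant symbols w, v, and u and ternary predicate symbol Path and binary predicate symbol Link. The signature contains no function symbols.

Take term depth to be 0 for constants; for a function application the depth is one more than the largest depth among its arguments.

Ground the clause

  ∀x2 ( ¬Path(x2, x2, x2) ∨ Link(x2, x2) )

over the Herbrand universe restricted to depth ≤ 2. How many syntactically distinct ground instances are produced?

Ground terms of depth ≤ 2:
  With no function symbols every ground term is a constant, so there are exactly 3 ground terms at every depth bound.
  N_0 = 3
  N_1 = 3
  N_2 = 3
  Explicitly: w, v, u.
So there are 3 ground terms available for substitution.
The variable x2 ranges independently over the available ground terms, and distinct assignments produce distinct instances.
Number of ground instances = 3.

3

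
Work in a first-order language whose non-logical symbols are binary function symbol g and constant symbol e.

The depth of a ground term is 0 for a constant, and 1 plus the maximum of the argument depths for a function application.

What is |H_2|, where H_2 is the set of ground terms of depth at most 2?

5

Let N_k count ground terms of depth at most k. Each non-constant term of depth ≤ k is some function symbol applied to depth-≤(k−1) arguments, giving N_k = 1 + N_{k-1}^2.
N_0 = 1
N_1 = 1 + 1^2 = 2
N_2 = 1 + 2^2 = 5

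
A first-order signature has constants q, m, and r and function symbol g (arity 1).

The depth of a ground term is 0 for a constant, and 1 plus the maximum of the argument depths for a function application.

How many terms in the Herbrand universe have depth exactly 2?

3

Write N_k for the number of ground terms of depth ≤ k. A term of depth ≤ k is either a constant or a function symbol applied to arguments of depth ≤ k−1, so N_k = 3 + N_{k-1}.
N_0 = 3
N_1 = 3 + 3 = 6
N_2 = 3 + 6 = 9
Terms of depth exactly 2: N_2 − N_1 = 9 − 6 = 3.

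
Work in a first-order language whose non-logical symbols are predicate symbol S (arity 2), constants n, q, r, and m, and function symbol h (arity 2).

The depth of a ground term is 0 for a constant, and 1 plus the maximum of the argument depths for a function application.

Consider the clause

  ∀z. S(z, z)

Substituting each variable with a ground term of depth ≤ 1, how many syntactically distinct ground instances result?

20

Ground terms of depth ≤ 1:
  Let N_k count ground terms of depth at most k. Each non-constant term of depth ≤ k is some function symbol applied to depth-≤(k−1) arguments, giving N_k = 4 + N_{k-1}^2.
  N_0 = 4
  N_1 = 4 + 4^2 = 20
So there are 20 ground terms available for substitution.
The body mentions the single quantified variable z; since ground terms form a free algebra, no two substitutions collapse to the same formula.
Number of ground instances = 20.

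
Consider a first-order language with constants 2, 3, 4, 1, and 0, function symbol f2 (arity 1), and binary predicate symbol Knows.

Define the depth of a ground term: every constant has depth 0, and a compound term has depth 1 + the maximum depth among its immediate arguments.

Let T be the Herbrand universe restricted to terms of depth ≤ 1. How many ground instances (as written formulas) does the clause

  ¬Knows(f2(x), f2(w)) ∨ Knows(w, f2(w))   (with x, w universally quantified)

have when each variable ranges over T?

100

Ground terms of depth ≤ 1:
  If N_k denotes the number of depth-≤k ground terms, the 5 constants give N_0 = 5, and each function symbol of arity r contributes N_{k-1}^r new terms at level k: N_k = 5 + N_{k-1}.
  N_0 = 5
  N_1 = 5 + 5 = 10
  Explicitly: 2, 3, 4, 1, 0, f2(2), f2(3), f2(4), f2(1), f2(0).
So there are 10 ground terms available for substitution.
Each of x, w ranges independently over the available ground terms, and distinct assignments produce distinct instances.
Number of ground instances = 10^2 = 100.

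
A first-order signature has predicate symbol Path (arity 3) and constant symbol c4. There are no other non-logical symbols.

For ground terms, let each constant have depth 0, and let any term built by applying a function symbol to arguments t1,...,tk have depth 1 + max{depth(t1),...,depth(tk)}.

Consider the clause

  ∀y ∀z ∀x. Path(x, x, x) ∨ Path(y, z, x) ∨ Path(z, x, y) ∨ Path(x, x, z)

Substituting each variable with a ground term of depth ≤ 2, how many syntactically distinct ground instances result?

Ground terms of depth ≤ 2:
  With no function symbols every ground term is a constant, so there is exactly 1 ground term at every depth bound.
  N_0 = 1
  N_1 = 1
  N_2 = 1
So there is exactly 1 ground term available for substitution.
Each of y, z, x ranges independently over the available ground terms, and distinct assignments produce distinct instances.
Number of ground instances = 1^3 = 1.

1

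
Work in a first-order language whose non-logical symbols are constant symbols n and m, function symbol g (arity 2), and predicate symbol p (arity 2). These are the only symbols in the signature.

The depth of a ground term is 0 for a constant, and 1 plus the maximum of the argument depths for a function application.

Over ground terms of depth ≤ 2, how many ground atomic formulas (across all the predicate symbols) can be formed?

First count ground terms of depth ≤ 2.
Let N_k = |{terms of depth ≤ k}|. Then N_0 = 2 and N_k = 2 + N_{k-1}^2 for k ≥ 1 (one summand per function symbol, arity giving the exponent).
N_0 = 2
N_1 = 2 + 2^2 = 6
N_2 = 2 + 6^2 = 38
So |H| = 38.
A ground atom is a predicate applied to a tuple of terms from H, so the count is the sum over predicates of |H|^arity:
  p: 38^2 = 1444
Total ground atoms: 1444.

1444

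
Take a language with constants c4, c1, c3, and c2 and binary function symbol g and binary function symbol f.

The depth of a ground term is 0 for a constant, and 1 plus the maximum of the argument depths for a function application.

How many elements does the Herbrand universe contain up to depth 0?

4

If N_k denotes the number of depth-≤k ground terms, the 4 constants give N_0 = 4, and each function symbol of arity r contributes N_{k-1}^r new terms at level k: N_k = 4 + N_{k-1}^2 + N_{k-1}^2.
N_0 = 4
Explicitly: c4, c1, c3, c2.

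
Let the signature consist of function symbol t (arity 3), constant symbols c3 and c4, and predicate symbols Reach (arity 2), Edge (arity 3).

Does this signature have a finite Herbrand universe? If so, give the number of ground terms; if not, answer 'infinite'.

infinite

The signature has at least one function symbol (t, arity 3) and at least one constant (c3).
Iterating t gives infinitely many distinct ground terms: c3, t(c3, c3, c3), t(t(c3, c3, c3), t(c3, c3, c3), t(c3, c3, c3)), ...
So the Herbrand universe is infinite.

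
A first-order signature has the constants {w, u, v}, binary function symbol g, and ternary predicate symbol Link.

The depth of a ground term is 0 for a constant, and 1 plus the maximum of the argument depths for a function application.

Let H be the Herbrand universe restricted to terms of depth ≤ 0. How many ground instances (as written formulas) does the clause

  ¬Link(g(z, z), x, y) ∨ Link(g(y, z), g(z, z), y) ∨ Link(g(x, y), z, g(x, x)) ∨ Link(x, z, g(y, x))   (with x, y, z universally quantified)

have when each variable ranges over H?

27

Ground terms of depth ≤ 0:
  Write N_k for the number of ground terms of depth ≤ k. A term of depth ≤ k is either a constant or a function symbol applied to arguments of depth ≤ k−1, so N_k = 3 + N_{k-1}^2.
  N_0 = 3
So there are 3 ground terms available for substitution.
The clause has 3 distinct variables (x, y, z), each appearing in the body. In the free term algebra distinct substitutions yield syntactically distinct ground instances.
Number of ground instances = 3^3 = 27.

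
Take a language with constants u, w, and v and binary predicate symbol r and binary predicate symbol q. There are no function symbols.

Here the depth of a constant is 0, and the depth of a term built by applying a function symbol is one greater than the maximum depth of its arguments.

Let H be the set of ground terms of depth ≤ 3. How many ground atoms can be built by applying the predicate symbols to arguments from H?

First count ground terms of depth ≤ 3.
With no function symbols every ground term is a constant, so there are exactly 3 ground terms at every depth bound.
N_0 = 3
N_1 = 3
N_2 = 3
N_3 = 3
So |H| = 3.
A ground atom is a predicate applied to a tuple of terms from H, so the count is the sum over predicates of |H|^arity:
  r: 3^2 = 9;  q: 3^2 = 9
Total ground atoms: 9 + 9 = 18.

18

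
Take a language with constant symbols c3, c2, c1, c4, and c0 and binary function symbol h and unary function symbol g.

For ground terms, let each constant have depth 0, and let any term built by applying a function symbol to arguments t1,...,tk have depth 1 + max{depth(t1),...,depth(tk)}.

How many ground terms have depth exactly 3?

1600230

Write N_k for the number of ground terms of depth ≤ k. A term of depth ≤ k is either a constant or a function symbol applied to arguments of depth ≤ k−1, so N_k = 5 + N_{k-1}^2 + N_{k-1}.
N_0 = 5
N_1 = 5 + 5^2 + 5 = 35
N_2 = 5 + 35^2 + 35 = 1265
N_3 = 5 + 1265^2 + 1265 = 1601495
Terms of depth exactly 3: N_3 − N_2 = 1601495 − 1265 = 1600230.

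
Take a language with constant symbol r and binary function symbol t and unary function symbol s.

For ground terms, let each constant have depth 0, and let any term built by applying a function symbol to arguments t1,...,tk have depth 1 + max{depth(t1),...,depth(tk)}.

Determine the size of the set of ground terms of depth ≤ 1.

3

Count level by level. With function symbols t/2, s/1, the terms of depth ≤ k are the 1 constant together with each function applied to depth-≤(k−1) tuples, so N_k = 1 + N_{k-1}^2 + N_{k-1}.
N_0 = 1
N_1 = 1 + 1^2 + 1 = 3
Explicitly: r, t(r, r), s(r).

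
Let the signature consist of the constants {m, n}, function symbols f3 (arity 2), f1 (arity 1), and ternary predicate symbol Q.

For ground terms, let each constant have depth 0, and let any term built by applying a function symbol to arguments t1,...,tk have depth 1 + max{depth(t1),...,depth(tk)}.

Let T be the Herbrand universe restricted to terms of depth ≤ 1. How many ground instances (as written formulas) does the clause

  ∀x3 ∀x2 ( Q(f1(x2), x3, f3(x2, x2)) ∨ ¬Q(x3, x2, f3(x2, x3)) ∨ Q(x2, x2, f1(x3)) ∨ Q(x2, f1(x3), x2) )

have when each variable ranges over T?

64

Ground terms of depth ≤ 1:
  Let N_k = |{terms of depth ≤ k}|. Then N_0 = 2 and N_k = 2 + N_{k-1}^2 + N_{k-1} for k ≥ 1 (one summand per function symbol, arity giving the exponent).
  N_0 = 2
  N_1 = 2 + 2^2 + 2 = 8
  Explicitly: m, n, f3(m, m), f3(m, n), f3(n, m), f3(n, n), f1(m), f1(n).
So there are 8 ground terms available for substitution.
The clause has 2 distinct variables (x3, x2), each appearing in the body. In the free term algebra distinct substitutions yield syntactically distinct ground instances.
Number of ground instances = 8^2 = 64.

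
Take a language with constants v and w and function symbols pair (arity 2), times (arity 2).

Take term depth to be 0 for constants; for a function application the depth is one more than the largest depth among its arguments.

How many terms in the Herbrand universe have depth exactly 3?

Write N_k for the number of ground terms of depth ≤ k. A term of depth ≤ k is either a constant or a function symbol applied to arguments of depth ≤ k−1, so N_k = 2 + N_{k-1}^2 + N_{k-1}^2.
N_0 = 2
N_1 = 2 + 2^2 + 2^2 = 10
N_2 = 2 + 10^2 + 10^2 = 202
N_3 = 2 + 202^2 + 202^2 = 81610
Terms of depth exactly 3: N_3 − N_2 = 81610 − 202 = 81408.

81408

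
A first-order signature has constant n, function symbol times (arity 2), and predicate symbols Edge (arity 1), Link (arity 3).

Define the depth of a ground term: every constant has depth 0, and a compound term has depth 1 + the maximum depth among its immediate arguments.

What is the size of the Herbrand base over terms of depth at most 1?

First count ground terms of depth ≤ 1.
Let N_k = |{terms of depth ≤ k}|. Then N_0 = 1 and N_k = 1 + N_{k-1}^2 for k ≥ 1 (one summand per function symbol, arity giving the exponent).
N_0 = 1
N_1 = 1 + 1^2 = 2
So |H| = 2.
Ground atoms are formed by filling each argument slot of a predicate with a term from H, so an r-ary predicate gives |H|^r atoms:
  Edge: 2;  Link: 2^3 = 8
Total ground atoms: 2 + 8 = 10.

10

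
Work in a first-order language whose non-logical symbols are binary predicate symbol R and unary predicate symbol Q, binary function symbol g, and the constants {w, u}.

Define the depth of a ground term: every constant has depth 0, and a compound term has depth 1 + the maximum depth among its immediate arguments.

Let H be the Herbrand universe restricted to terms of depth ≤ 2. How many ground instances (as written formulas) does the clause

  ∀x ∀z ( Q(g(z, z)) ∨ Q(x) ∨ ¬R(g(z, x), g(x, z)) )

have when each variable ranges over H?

Ground terms of depth ≤ 2:
  Count level by level. With function symbols g/2, the terms of depth ≤ k are the 2 constants together with each function applied to depth-≤(k−1) tuples, so N_k = 2 + N_{k-1}^2.
  N_0 = 2
  N_1 = 2 + 2^2 = 6
  N_2 = 2 + 6^2 = 38
So there are 38 ground terms available for substitution.
The body mentions every one of the 2 quantified variables; since ground terms form a free algebra, no two substitutions collapse to the same formula.
Number of ground instances = 38^2 = 1444.

1444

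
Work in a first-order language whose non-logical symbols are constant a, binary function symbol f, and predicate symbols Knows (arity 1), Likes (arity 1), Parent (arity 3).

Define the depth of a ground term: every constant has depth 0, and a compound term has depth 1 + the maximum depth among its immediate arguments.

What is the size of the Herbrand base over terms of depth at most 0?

3

First count ground terms of depth ≤ 0.
If N_k denotes the number of depth-≤k ground terms, the 1 constant gives N_0 = 1, and each function symbol of arity r contributes N_{k-1}^r new terms at level k: N_k = 1 + N_{k-1}^2.
N_0 = 1
So |H| = 1.
Ground atoms are formed by filling each argument slot of a predicate with a term from H, so an r-ary predicate gives |H|^r atoms:
  Knows: 1;  Likes: 1;  Parent: 1^3 = 1
Total ground atoms: 1 + 1 + 1 = 3.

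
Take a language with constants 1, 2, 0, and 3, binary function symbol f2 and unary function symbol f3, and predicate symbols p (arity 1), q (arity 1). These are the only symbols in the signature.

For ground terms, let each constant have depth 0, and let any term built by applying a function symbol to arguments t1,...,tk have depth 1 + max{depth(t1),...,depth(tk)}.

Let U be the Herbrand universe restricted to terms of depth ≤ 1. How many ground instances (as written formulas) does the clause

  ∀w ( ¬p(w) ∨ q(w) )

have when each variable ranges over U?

Ground terms of depth ≤ 1:
  Count level by level. With function symbols f2/2, f3/1, the terms of depth ≤ k are the 4 constants together with each function applied to depth-≤(k−1) tuples, so N_k = 4 + N_{k-1}^2 + N_{k-1}.
  N_0 = 4
  N_1 = 4 + 4^2 + 4 = 24
So there are 24 ground terms available for substitution.
The clause has 1 distinct variable (w), which appears in the body. In the free term algebra distinct substitutions yield syntactically distinct ground instances.
Number of ground instances = 24.

24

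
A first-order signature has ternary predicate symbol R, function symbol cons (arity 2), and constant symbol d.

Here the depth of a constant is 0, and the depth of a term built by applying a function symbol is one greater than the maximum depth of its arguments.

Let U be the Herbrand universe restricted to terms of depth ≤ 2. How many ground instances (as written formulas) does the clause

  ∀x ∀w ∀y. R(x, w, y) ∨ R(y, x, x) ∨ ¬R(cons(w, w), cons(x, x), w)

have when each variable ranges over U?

125

Ground terms of depth ≤ 2:
  Let N_k = |{terms of depth ≤ k}|. Then N_0 = 1 and N_k = 1 + N_{k-1}^2 for k ≥ 1 (one summand per function symbol, arity giving the exponent).
  N_0 = 1
  N_1 = 1 + 1^2 = 2
  N_2 = 1 + 2^2 = 5
So there are 5 ground terms available for substitution.
The clause has 3 distinct variables (x, w, y), each appearing in the body. In the free term algebra distinct substitutions yield syntactically distinct ground instances.
Number of ground instances = 5^3 = 125.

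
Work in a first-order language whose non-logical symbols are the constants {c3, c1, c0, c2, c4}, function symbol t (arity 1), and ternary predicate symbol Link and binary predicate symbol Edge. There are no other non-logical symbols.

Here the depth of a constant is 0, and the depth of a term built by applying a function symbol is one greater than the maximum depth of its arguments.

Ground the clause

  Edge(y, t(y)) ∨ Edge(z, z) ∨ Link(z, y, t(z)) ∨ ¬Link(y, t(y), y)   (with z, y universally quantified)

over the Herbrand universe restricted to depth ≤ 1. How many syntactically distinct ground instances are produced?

100

Ground terms of depth ≤ 1:
  Let N_k count ground terms of depth at most k. Each non-constant term of depth ≤ k is some function symbol applied to depth-≤(k−1) arguments, giving N_k = 5 + N_{k-1}.
  N_0 = 5
  N_1 = 5 + 5 = 10
  Explicitly: c3, c1, c0, c2, c4, t(c3), t(c1), t(c0), t(c2), t(c4).
So there are 10 ground terms available for substitution.
There are 2 variables to instantiate (z, y), each occurring in at least one literal, so different choices give different ground instances.
Number of ground instances = 10^2 = 100.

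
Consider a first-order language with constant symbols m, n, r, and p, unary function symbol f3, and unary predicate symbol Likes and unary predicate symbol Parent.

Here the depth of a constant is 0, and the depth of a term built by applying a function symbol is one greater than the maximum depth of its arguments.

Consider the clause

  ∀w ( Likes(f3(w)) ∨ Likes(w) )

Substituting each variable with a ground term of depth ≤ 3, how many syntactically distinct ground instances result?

Ground terms of depth ≤ 3:
  Count level by level. With function symbols f3/1, the terms of depth ≤ k are the 4 constants together with each function applied to depth-≤(k−1) tuples, so N_k = 4 + N_{k-1}.
  N_0 = 4
  N_1 = 4 + 4 = 8
  N_2 = 4 + 8 = 12
  N_3 = 4 + 12 = 16
So there are 16 ground terms available for substitution.
The clause has 1 distinct variable (w), which appears in the body. In the free term algebra distinct substitutions yield syntactically distinct ground instances.
Number of ground instances = 16.

16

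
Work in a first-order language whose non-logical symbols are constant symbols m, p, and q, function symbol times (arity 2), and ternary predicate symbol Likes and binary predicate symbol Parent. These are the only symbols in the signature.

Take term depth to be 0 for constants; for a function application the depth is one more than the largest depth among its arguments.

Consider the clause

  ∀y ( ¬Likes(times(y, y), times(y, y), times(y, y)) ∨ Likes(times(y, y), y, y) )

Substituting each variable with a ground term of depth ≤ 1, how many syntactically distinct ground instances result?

12

Ground terms of depth ≤ 1:
  Let N_k = |{terms of depth ≤ k}|. Then N_0 = 3 and N_k = 3 + N_{k-1}^2 for k ≥ 1 (one summand per function symbol, arity giving the exponent).
  N_0 = 3
  N_1 = 3 + 3^2 = 12
  Explicitly: m, p, q, times(m, m), times(m, p), times(m, q), times(p, m), times(p, p), times(p, q), times(q, m), times(q, p), times(q, q).
So there are 12 ground terms available for substitution.
The body mentions the single quantified variable y; since ground terms form a free algebra, no two substitutions collapse to the same formula.
Number of ground instances = 12.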